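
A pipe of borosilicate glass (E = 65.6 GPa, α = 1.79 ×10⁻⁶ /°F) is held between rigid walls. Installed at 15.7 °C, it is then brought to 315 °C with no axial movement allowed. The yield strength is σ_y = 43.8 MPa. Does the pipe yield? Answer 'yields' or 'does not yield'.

α = 1.79×10⁻⁶/°F × 9/5 = 3.22×10⁻⁶/K.
ΔT = 299.3 K. Constrained thermal stress σ = E·α·ΔT = 65.60×10³ MPa × 3.22×10⁻⁶ × 299.3 = 63.3 MPa (compressive).
Compare to σ_y = 43.8 MPa: σ ≥ σ_y, so it yields.

yields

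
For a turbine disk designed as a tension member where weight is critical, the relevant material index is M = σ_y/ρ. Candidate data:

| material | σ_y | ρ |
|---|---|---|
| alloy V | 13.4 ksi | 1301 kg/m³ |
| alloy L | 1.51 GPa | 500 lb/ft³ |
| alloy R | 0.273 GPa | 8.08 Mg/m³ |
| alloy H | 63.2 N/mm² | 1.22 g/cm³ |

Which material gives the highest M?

alloy L

Convert each candidate to consistent units, then evaluate M:
  alloy V: σ_y = 92.39 MPa, ρ = 1301 kg/m³
  alloy L: σ_y = 1510 MPa, ρ = 8009 kg/m³
  alloy R: σ_y = 273.0 MPa, ρ = 8080 kg/m³
  alloy H: σ_y = 63.20 MPa, ρ = 1220 kg/m³
  alloy L: M = 189 kN·m/kg
  alloy V: M = 71.0 kN·m/kg
  alloy H: M = 51.8 kN·m/kg
  alloy R: M = 33.8 kN·m/kg
Alloy L has the largest M.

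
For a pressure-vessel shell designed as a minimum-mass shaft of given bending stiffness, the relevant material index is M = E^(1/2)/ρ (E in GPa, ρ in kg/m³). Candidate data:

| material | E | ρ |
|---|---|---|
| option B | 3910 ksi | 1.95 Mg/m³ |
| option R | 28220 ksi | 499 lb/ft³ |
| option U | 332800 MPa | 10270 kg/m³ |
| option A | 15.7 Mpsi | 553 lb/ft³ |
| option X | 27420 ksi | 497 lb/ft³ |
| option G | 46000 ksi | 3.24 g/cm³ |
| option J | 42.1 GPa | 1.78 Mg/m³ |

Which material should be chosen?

option G

In SI units:
  option B: E = 26.96 GPa, ρ = 1950 kg/m³
  option R: E = 194.6 GPa, ρ = 7993 kg/m³
  option U: E = 332.8 GPa, ρ = 10270 kg/m³
  option A: E = 108.2 GPa, ρ = 8858 kg/m³
  option X: E = 189.1 GPa, ρ = 7961 kg/m³
  option G: E = 317.2 GPa, ρ = 3240 kg/m³
  option J: E = 42.10 GPa, ρ = 1780 kg/m³
  option G: M = 5.50×10⁻³
  option J: M = 3.65×10⁻³
  option B: M = 2.66×10⁻³
  option U: M = 1.78×10⁻³
  option R: M = 1.75×10⁻³
  option X: M = 1.73×10⁻³
  option A: M = 1.17×10⁻³
Option G has the largest M.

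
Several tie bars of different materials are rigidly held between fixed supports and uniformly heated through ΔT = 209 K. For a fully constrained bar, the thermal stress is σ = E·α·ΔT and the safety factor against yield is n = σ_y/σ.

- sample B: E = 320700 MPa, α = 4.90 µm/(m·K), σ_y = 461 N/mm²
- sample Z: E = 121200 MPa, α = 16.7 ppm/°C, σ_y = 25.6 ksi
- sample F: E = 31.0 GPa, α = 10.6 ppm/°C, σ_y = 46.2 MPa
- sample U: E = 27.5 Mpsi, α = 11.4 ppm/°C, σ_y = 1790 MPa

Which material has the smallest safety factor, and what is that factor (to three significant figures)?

sample Z, n = 0.417

With everything in SI (GPa, ×10⁻⁶/K, MPa):
  sample B: E = 320.7, α = 4.90, σ_y = 461.0 → σ = 328 MPa, n = 1.40
  sample Z: E = 121.2, α = 16.7, σ_y = 176.5 → σ = 423 MPa, n = 0.417
  sample F: E = 31.00, α = 10.6, σ_y = 46.20 → σ = 68.7 MPa, n = 0.673
  sample U: E = 189.6, α = 11.4, σ_y = 1790 → σ = 452 MPa, n = 3.96
Smallest n: sample Z with n = 0.417.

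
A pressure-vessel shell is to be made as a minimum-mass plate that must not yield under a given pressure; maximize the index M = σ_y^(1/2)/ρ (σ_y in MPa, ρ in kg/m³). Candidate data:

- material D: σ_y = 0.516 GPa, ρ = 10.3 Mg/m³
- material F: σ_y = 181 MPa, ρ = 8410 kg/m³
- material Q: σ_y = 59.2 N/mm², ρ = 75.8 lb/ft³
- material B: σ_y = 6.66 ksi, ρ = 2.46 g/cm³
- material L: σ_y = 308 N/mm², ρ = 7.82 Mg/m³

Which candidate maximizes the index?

material Q

Normalizing units and computing the index:
  material D: σ_y = 516.0 MPa, ρ = 10300 kg/m³
  material F: σ_y = 181.0 MPa, ρ = 8410 kg/m³
  material Q: σ_y = 59.20 MPa, ρ = 1214 kg/m³
  material B: σ_y = 45.92 MPa, ρ = 2460 kg/m³
  material L: σ_y = 308.0 MPa, ρ = 7820 kg/m³
  material Q: M = 6.34×10⁻³
  material B: M = 2.75×10⁻³
  material L: M = 2.24×10⁻³
  material D: M = 2.21×10⁻³
  material F: M = 1.60×10⁻³
Material Q has the largest M.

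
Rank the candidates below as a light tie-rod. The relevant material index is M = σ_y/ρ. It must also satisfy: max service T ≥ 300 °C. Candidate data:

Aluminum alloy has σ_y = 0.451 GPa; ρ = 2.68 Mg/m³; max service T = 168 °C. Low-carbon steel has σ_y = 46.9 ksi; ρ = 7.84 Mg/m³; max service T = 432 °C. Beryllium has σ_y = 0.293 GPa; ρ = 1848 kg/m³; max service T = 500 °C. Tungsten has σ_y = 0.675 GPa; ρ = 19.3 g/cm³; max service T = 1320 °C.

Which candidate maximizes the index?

beryllium

Screen on constraints: max service T ≥ 300 °C. Survivors: low-carbon steel, beryllium, tungsten.
After converting to SI:
  low-carbon steel: σ_y = 323.4 MPa, ρ = 7840 kg/m³
  beryllium: σ_y = 293.0 MPa, ρ = 1848 kg/m³
  tungsten: σ_y = 675.0 MPa, ρ = 19300 kg/m³
  beryllium: M = 159 kN·m/kg
  low-carbon steel: M = 41.2 kN·m/kg
  tungsten: M = 35.0 kN·m/kg
Beryllium has the largest M.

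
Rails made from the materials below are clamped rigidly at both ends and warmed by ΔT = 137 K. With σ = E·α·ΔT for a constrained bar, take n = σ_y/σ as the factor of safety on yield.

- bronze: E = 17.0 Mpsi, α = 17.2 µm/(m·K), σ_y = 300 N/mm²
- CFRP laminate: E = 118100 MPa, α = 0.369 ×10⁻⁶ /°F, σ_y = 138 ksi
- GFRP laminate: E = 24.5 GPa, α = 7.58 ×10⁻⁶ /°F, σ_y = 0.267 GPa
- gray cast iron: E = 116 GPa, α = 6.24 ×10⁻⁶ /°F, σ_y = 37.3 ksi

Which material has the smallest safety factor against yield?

In consistent units (E in GPa, α in ×10⁻⁶/K, σ_y in MPa):
  bronze: E = 117.2, α = 17.2, σ_y = 300.0 → σ = 276 MPa, n = 1.09
  CFRP laminate: E = 118.1, α = 0.664, σ_y = 951.5 → σ = 10.7 MPa, n = 88.5
  GFRP laminate: E = 24.50, α = 13.6, σ_y = 267.0 → σ = 45.8 MPa, n = 5.83
  gray cast iron: E = 116.0, α = 11.2, σ_y = 257.2 → σ = 178 MPa, n = 1.44
The minimum is bronze at n = 1.09.

bronze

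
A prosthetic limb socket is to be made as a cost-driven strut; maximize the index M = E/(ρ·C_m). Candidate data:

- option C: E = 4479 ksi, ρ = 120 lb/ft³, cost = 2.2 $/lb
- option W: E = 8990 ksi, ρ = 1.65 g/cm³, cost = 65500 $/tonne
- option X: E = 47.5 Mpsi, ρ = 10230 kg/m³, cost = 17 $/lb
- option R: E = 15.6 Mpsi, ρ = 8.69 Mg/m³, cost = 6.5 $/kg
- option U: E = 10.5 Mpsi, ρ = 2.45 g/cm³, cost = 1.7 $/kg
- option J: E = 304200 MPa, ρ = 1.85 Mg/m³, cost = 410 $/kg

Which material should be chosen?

Putting every candidate on a common basis:
  option C: E = 30.88 GPa, ρ = 1922 kg/m³, cost = 4.850 $/kg
  option W: E = 61.98 GPa, ρ = 1650 kg/m³, cost = 65.50 $/kg
  option X: E = 327.5 GPa, ρ = 10230 kg/m³, cost = 37.48 $/kg
  option R: E = 107.6 GPa, ρ = 8690 kg/m³, cost = 6.500 $/kg
  option U: E = 72.39 GPa, ρ = 2450 kg/m³, cost = 1.700 $/kg
  option J: E = 304.2 GPa, ρ = 1850 kg/m³, cost = 410.0 $/kg
  option U: M = 17.4 MN·m per $
  option C: M = 3.31 MN·m per $
  option R: M = 1.90 MN·m per $
  option X: M = 0.854 MN·m per $
  option W: M = 0.574 MN·m per $
  option J: M = 0.401 MN·m per $
Option U ranks first.

option U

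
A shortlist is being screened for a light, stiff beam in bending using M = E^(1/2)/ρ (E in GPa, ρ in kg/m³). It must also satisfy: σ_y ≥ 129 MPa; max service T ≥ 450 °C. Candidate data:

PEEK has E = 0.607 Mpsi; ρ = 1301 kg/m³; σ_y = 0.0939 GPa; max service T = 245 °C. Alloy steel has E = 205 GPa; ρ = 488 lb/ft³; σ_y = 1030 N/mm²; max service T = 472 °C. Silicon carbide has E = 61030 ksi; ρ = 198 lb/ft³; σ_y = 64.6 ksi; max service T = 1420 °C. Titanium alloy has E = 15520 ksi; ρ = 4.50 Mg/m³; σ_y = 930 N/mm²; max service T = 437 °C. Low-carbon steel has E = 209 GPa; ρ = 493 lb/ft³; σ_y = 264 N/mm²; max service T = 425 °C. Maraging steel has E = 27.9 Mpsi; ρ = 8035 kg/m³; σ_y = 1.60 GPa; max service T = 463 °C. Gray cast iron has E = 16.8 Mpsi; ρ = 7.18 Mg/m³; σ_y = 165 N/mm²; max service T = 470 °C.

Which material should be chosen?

Screen on constraints: σ_y ≥ 129 MPa; max service T ≥ 450 °C. Survivors: alloy steel, silicon carbide, maraging steel, gray cast iron.
Putting every candidate on a common basis:
  alloy steel: E = 205.0 GPa, ρ = 7817 kg/m³
  silicon carbide: E = 420.8 GPa, ρ = 3172 kg/m³
  maraging steel: E = 192.4 GPa, ρ = 8035 kg/m³
  gray cast iron: E = 115.8 GPa, ρ = 7180 kg/m³
  silicon carbide: M = 6.47×10⁻³
  alloy steel: M = 1.83×10⁻³
  maraging steel: M = 1.73×10⁻³
  gray cast iron: M = 1.50×10⁻³
Silicon carbide ranks first.

silicon carbide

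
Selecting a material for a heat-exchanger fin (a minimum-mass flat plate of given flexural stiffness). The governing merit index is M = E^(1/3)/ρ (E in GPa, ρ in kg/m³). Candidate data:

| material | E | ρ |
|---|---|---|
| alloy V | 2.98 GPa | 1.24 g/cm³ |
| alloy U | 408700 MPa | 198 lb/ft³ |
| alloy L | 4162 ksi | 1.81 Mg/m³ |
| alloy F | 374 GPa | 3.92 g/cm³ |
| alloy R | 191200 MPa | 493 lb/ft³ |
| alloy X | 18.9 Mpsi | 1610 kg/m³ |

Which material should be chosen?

alloy X

In SI units:
  alloy V: E = 2.980 GPa, ρ = 1240 kg/m³
  alloy U: E = 408.7 GPa, ρ = 3172 kg/m³
  alloy L: E = 28.70 GPa, ρ = 1810 kg/m³
  alloy F: E = 374.0 GPa, ρ = 3920 kg/m³
  alloy R: E = 191.2 GPa, ρ = 7897 kg/m³
  alloy X: E = 130.3 GPa, ρ = 1610 kg/m³
  alloy X: M = 3.15×10⁻³
  alloy U: M = 2.34×10⁻³
  alloy F: M = 1.84×10⁻³
  alloy L: M = 1.69×10⁻³
  alloy V: M = 1.16×10⁻³
  alloy R: M = 0.730×10⁻³
Alloy X ranks first.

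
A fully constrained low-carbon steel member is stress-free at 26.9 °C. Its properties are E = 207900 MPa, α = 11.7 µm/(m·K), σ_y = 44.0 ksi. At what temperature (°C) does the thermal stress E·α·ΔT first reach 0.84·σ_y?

132 °C

E = 207900 MPa = 207.9 GPa.
σ_y = 44.0 ksi = 303.4 MPa.
E·α·ΔT = 254.8 MPa ⇒ ΔT = 254.8 / (207.9×10³ × 11.7×10⁻⁶) = 104.8 K.
T = 26.9 + 104.8 = 131.7 °C.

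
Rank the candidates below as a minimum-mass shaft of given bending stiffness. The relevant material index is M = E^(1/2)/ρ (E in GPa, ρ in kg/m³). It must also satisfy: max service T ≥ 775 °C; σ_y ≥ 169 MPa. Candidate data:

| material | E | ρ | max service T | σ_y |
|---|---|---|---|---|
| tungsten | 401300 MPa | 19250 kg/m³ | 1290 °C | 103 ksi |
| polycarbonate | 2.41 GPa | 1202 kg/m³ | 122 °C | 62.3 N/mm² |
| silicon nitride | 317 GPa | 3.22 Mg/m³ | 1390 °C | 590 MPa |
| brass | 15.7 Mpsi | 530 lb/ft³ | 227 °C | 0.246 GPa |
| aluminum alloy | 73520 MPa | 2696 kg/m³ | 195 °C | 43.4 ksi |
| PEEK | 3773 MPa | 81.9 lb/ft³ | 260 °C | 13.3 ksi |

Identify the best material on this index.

silicon nitride

Screen on constraints: max service T ≥ 775 °C; σ_y ≥ 169 MPa. Survivors: tungsten, silicon nitride.
After converting to SI:
  tungsten: E = 401.3 GPa, ρ = 19250 kg/m³
  silicon nitride: E = 317.0 GPa, ρ = 3220 kg/m³
  silicon nitride: M = 5.53×10⁻³
  tungsten: M = 1.04×10⁻³
Silicon nitride has the largest M.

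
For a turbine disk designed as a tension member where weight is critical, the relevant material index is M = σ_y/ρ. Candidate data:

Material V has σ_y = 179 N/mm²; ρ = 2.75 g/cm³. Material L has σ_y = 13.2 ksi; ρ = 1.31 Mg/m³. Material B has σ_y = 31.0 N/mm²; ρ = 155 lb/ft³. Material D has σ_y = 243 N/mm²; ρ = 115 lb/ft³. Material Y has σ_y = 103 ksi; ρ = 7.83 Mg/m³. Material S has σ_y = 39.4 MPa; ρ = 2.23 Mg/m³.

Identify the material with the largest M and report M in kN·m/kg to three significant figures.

Normalizing units and computing the index:
  material V: σ_y = 179.0 MPa, ρ = 2750 kg/m³
  material L: σ_y = 91.01 MPa, ρ = 1310 kg/m³
  material B: σ_y = 31.00 MPa, ρ = 2483 kg/m³
  material D: σ_y = 243.0 MPa, ρ = 1842 kg/m³
  material Y: σ_y = 710.2 MPa, ρ = 7830 kg/m³
  material S: σ_y = 39.40 MPa, ρ = 2230 kg/m³
  material D: M = 132 kN·m/kg
  material Y: M = 90.7 kN·m/kg
  material L: M = 69.5 kN·m/kg
  material V: M = 65.1 kN·m/kg
  material S: M = 17.7 kN·m/kg
  material B: M = 12.5 kN·m/kg
Material D has the largest M.

material D, M = 132 kN·m/kg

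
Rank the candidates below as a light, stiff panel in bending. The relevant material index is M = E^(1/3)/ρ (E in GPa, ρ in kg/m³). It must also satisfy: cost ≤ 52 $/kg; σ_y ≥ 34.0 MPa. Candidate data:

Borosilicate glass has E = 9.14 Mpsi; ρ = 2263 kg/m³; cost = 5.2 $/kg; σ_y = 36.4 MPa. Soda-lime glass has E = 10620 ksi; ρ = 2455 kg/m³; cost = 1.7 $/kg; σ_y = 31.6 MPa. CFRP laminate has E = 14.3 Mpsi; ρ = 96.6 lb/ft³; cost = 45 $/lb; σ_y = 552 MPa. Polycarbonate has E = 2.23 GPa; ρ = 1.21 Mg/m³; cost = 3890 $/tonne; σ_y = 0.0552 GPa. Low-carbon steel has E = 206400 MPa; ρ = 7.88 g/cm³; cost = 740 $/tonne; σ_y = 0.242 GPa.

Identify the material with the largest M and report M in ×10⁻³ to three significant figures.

borosilicate glass, M = 1.76×10⁻³

Screen on constraints: cost ≤ 52 $/kg; σ_y ≥ 34.0 MPa. Survivors: borosilicate glass, polycarbonate, low-carbon steel.
In SI units:
  borosilicate glass: E = 63.02 GPa, ρ = 2263 kg/m³
  polycarbonate: E = 2.230 GPa, ρ = 1210 kg/m³
  low-carbon steel: E = 206.4 GPa, ρ = 7880 kg/m³
  borosilicate glass: M = 1.76×10⁻³
  polycarbonate: M = 1.08×10⁻³
  low-carbon steel: M = 0.750×10⁻³
The maximum is for borosilicate glass.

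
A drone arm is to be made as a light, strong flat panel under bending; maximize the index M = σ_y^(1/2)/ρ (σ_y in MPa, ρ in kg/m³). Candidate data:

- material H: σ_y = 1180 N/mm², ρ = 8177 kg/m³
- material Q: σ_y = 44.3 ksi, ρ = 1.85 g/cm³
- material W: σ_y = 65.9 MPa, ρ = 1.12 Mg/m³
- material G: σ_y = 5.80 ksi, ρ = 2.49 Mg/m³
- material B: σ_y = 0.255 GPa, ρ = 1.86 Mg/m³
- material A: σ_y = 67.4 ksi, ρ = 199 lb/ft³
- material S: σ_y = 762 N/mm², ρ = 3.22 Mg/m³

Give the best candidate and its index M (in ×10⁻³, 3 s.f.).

Normalizing units and computing the index:
  material H: σ_y = 1180 MPa, ρ = 8177 kg/m³
  material Q: σ_y = 305.4 MPa, ρ = 1850 kg/m³
  material W: σ_y = 65.90 MPa, ρ = 1120 kg/m³
  material G: σ_y = 39.99 MPa, ρ = 2490 kg/m³
  material B: σ_y = 255.0 MPa, ρ = 1860 kg/m³
  material A: σ_y = 464.7 MPa, ρ = 3188 kg/m³
  material S: σ_y = 762.0 MPa, ρ = 3220 kg/m³
  material Q: M = 9.45×10⁻³
  material B: M = 8.59×10⁻³
  material S: M = 8.57×10⁻³
  material W: M = 7.25×10⁻³
  material A: M = 6.76×10⁻³
  material H: M = 4.20×10⁻³
  material G: M = 2.54×10⁻³
Highest index: material Q.

material Q, M = 9.45×10⁻³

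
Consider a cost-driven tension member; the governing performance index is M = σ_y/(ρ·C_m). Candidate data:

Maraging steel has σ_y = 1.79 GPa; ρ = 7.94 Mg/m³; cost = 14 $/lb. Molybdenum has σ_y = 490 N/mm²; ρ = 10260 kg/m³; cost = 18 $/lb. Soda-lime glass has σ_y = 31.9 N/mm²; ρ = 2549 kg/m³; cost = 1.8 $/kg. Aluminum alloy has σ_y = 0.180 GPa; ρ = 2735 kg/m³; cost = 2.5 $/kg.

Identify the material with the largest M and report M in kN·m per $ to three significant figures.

aluminum alloy, M = 26.3 kN·m per $

Normalizing units and computing the index:
  maraging steel: σ_y = 1790 MPa, ρ = 7940 kg/m³, cost = 30.86 $/kg
  molybdenum: σ_y = 490.0 MPa, ρ = 10260 kg/m³, cost = 39.68 $/kg
  soda-lime glass: σ_y = 31.90 MPa, ρ = 2549 kg/m³, cost = 1.800 $/kg
  aluminum alloy: σ_y = 180.0 MPa, ρ = 2735 kg/m³, cost = 2.500 $/kg
  aluminum alloy: M = 26.3 kN·m per $
  maraging steel: M = 7.30 kN·m per $
  soda-lime glass: M = 6.95 kN·m per $
  molybdenum: M = 1.20 kN·m per $
The maximum is for aluminum alloy.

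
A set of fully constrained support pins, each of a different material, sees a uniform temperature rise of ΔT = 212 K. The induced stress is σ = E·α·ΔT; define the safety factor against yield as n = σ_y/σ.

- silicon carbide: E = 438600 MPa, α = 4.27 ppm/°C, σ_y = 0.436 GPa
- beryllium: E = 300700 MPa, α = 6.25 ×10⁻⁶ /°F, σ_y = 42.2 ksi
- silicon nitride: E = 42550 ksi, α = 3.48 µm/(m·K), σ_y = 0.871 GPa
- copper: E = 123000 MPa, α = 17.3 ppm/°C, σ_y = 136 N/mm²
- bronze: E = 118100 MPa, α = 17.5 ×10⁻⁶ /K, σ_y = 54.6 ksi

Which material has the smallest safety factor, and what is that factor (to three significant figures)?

With everything in SI (GPa, ×10⁻⁶/K, MPa):
  silicon carbide: E = 438.6, α = 4.27, σ_y = 436.0 → σ = 397 MPa, n = 1.10
  beryllium: E = 300.7, α = 11.2, σ_y = 291.0 → σ = 717 MPa, n = 0.406
  silicon nitride: E = 293.4, α = 3.48, σ_y = 871.0 → σ = 216 MPa, n = 4.02
  copper: E = 123.0, α = 17.3, σ_y = 136.0 → σ = 451 MPa, n = 0.301
  bronze: E = 118.1, α = 17.5, σ_y = 376.5 → σ = 438 MPa, n = 0.859
The minimum is copper at n = 0.301.

copper, n = 0.301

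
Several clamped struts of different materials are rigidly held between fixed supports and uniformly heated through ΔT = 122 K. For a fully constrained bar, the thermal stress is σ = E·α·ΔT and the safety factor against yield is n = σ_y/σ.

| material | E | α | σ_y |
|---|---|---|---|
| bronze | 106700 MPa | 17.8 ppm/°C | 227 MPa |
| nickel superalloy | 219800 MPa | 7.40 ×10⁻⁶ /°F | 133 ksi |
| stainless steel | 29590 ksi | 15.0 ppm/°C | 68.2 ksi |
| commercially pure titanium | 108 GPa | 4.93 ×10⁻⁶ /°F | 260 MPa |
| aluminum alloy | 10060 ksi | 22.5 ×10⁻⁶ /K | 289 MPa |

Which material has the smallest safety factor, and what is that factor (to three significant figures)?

bronze, n = 0.980

Converting E to GPa, α to ×10⁻⁶/K, σ_y to MPa, then σ and n for each:
  bronze: E = 106.7, α = 17.8, σ_y = 227.0 → σ = 232 MPa, n = 0.980
  nickel superalloy: E = 219.8, α = 13.3, σ_y = 917.0 → σ = 357 MPa, n = 2.57
  stainless steel: E = 204.0, α = 15.0, σ_y = 470.2 → σ = 373 MPa, n = 1.26
  commercially pure titanium: E = 108.0, α = 8.87, σ_y = 260.0 → σ = 117 MPa, n = 2.22
  aluminum alloy: E = 69.36, α = 22.5, σ_y = 289.0 → σ = 190 MPa, n = 1.52
Bronze has the lowest safety factor, n = 0.980.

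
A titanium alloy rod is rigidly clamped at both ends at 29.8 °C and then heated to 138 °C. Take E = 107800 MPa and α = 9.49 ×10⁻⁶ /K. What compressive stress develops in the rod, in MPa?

111 MPa

E = 107800 MPa = 107.8 GPa.
ΔT = 108.2 K. Constrained thermal stress σ = E·α·ΔT = 107.8×10³ MPa × 9.49×10⁻⁶ × 108.2 = 111 MPa (compressive).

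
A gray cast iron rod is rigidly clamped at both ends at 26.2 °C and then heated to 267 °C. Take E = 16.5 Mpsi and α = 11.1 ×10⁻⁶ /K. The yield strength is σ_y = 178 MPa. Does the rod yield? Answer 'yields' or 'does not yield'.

E = 16.5 Mpsi = 113.8 GPa.
ΔT = 240.8 K. Constrained thermal stress σ = E·α·ΔT = 113.8×10³ MPa × 11.1×10⁻⁶ × 240.8 = 304 MPa (compressive).
Compare to σ_y = 178 MPa: σ ≥ σ_y, so it yields.

yields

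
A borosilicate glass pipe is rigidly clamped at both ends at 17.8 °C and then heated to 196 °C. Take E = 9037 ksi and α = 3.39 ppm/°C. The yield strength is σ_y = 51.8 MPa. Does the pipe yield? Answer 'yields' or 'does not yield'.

does not yield

E = 9037 ksi = 62.31 GPa.
ΔT = 178.2 K. Constrained thermal stress σ = E·α·ΔT = 62.31×10³ MPa × 3.39×10⁻⁶ × 178.2 = 37.6 MPa (compressive).
Compare to σ_y = 51.8 MPa: σ < σ_y, so it does not yield.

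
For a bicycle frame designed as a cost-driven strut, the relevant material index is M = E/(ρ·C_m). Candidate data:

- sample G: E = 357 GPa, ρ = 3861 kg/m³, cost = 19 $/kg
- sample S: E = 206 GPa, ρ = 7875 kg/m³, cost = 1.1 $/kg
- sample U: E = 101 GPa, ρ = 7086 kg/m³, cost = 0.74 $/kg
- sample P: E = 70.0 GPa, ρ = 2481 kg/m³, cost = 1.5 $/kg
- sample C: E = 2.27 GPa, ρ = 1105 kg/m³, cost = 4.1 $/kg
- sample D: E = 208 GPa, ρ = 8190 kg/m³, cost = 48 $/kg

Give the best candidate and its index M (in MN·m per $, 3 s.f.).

Evaluate M for each candidate:
  sample S: M = 23.8 MN·m per $
  sample U: M = 19.3 MN·m per $
  sample P: M = 18.8 MN·m per $
  sample G: M = 4.87 MN·m per $
  sample D: M = 0.529 MN·m per $
  sample C: M = 0.501 MN·m per $
The maximum is for sample S.

sample S, M = 23.8 MN·m per $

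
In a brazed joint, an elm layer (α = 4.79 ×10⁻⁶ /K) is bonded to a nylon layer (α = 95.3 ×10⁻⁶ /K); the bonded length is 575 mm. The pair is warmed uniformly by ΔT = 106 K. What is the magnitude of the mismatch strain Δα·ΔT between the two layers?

9.59×10⁻³

Δα = |4.79 − 95.3|×10⁻⁶/K = 90.5×10⁻⁶/K.
Mismatch strain = Δα·ΔT = 90.5×10⁻⁶ × 106.0 = 9.59×10⁻³.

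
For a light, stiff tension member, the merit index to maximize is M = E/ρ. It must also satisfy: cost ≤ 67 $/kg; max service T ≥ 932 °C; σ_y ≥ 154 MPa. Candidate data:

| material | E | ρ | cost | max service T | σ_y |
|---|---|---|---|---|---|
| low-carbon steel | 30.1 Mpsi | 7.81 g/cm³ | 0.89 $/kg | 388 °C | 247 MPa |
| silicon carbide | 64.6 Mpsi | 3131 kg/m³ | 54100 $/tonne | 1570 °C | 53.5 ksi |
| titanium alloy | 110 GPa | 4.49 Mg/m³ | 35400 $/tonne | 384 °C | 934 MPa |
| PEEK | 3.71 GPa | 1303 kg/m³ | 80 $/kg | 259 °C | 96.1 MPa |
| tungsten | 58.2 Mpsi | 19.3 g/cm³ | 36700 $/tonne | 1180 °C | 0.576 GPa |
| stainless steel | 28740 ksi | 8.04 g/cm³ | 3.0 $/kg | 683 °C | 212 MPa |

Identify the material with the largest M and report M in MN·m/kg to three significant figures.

silicon carbide, M = 142 MN·m/kg

Screen on constraints: cost ≤ 67 $/kg; max service T ≥ 932 °C; σ_y ≥ 154 MPa. Survivors: silicon carbide, tungsten.
In SI units:
  silicon carbide: E = 445.4 GPa, ρ = 3131 kg/m³
  tungsten: E = 401.3 GPa, ρ = 19300 kg/m³
  silicon carbide: M = 142 MN·m/kg
  tungsten: M = 20.8 MN·m/kg
Highest index: silicon carbide.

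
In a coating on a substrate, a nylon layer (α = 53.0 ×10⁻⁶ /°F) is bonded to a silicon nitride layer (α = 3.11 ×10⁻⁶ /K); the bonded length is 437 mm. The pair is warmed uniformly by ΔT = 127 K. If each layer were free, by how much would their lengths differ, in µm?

5120 µm

nylon: α = 53.0×10⁻⁶/°F × 9/5 = 95.4×10⁻⁶/K.
Δα = |95.4 − 3.11|×10⁻⁶/K = 92.3×10⁻⁶/K.
ΔL_mismatch = Δα·L·ΔT = 92.3×10⁻⁶ × 437.0 mm × 127.0 K = 5120 µm.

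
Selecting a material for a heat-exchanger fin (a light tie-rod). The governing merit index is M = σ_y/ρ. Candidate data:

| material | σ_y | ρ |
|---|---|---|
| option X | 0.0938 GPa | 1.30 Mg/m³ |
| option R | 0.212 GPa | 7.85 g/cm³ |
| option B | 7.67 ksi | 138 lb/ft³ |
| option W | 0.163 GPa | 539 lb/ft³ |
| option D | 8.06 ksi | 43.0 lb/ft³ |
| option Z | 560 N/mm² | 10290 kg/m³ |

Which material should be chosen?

option D

In SI units:
  option X: σ_y = 93.80 MPa, ρ = 1300 kg/m³
  option R: σ_y = 212.0 MPa, ρ = 7850 kg/m³
  option B: σ_y = 52.88 MPa, ρ = 2211 kg/m³
  option W: σ_y = 163.0 MPa, ρ = 8634 kg/m³
  option D: σ_y = 55.57 MPa, ρ = 688.8 kg/m³
  option Z: σ_y = 560.0 MPa, ρ = 10290 kg/m³
  option D: M = 80.7 kN·m/kg
  option X: M = 72.2 kN·m/kg
  option Z: M = 54.4 kN·m/kg
  option R: M = 27.0 kN·m/kg
  option B: M = 23.9 kN·m/kg
  option W: M = 18.9 kN·m/kg
Option D ranks first.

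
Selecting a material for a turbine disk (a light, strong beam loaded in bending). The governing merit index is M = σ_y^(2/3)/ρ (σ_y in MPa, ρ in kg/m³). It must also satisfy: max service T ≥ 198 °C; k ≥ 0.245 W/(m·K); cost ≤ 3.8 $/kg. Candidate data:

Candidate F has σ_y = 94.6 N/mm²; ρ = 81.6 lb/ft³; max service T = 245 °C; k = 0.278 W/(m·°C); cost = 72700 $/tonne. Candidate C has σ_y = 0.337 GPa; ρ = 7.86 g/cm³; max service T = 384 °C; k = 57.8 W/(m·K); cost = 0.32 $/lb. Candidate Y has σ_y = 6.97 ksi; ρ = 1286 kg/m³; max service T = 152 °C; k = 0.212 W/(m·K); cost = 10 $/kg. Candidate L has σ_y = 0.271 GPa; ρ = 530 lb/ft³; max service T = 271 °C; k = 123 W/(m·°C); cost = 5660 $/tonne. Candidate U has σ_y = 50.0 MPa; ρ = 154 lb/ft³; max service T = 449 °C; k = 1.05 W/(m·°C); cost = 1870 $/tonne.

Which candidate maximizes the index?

candidate C

Screen on constraints: max service T ≥ 198 °C; k ≥ 0.245 W/(m·K); cost ≤ 3.8 $/kg. Survivors: candidate C, candidate U.
In SI units:
  candidate C: σ_y = 337.0 MPa, ρ = 7860 kg/m³
  candidate U: σ_y = 50.00 MPa, ρ = 2467 kg/m³
  candidate C: M = 6.16×10⁻³
  candidate U: M = 5.50×10⁻³
The maximum is for candidate C.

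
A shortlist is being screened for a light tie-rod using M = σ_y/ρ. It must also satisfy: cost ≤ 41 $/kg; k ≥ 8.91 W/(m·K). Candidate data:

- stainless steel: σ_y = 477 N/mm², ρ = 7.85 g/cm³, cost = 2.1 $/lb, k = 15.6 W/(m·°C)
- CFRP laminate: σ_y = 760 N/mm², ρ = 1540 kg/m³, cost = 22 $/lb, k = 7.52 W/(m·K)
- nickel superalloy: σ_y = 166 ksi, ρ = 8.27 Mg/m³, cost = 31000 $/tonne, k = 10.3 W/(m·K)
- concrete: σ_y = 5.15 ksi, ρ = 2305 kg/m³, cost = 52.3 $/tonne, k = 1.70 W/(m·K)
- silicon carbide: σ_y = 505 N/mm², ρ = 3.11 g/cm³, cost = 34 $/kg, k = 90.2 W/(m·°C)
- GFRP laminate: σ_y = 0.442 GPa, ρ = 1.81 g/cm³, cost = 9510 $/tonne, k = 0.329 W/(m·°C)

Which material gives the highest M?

Screen on constraints: cost ≤ 41 $/kg; k ≥ 8.91 W/(m·K). Survivors: stainless steel, nickel superalloy, silicon carbide.
Convert each candidate to consistent units, then evaluate M:
  stainless steel: σ_y = 477.0 MPa, ρ = 7850 kg/m³
  nickel superalloy: σ_y = 1145 MPa, ρ = 8270 kg/m³
  silicon carbide: σ_y = 505.0 MPa, ρ = 3110 kg/m³
  silicon carbide: M = 162 kN·m/kg
  nickel superalloy: M = 138 kN·m/kg
  stainless steel: M = 60.8 kN·m/kg
The maximum is for silicon carbide.

silicon carbide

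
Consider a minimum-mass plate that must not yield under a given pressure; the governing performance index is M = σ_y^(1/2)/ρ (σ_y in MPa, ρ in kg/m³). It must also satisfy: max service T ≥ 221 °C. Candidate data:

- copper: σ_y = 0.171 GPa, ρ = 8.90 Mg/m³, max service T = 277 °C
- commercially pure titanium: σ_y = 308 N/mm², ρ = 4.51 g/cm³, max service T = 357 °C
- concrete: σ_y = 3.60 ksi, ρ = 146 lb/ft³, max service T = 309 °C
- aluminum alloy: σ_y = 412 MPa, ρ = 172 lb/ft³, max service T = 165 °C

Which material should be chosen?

commercially pure titanium

Screen on constraints: max service T ≥ 221 °C. Survivors: copper, commercially pure titanium, concrete.
Putting every candidate on a common basis:
  copper: σ_y = 171.0 MPa, ρ = 8900 kg/m³
  commercially pure titanium: σ_y = 308.0 MPa, ρ = 4510 kg/m³
  concrete: σ_y = 24.82 MPa, ρ = 2339 kg/m³
  commercially pure titanium: M = 3.89×10⁻³
  concrete: M = 2.13×10⁻³
  copper: M = 1.47×10⁻³
The maximum is for commercially pure titanium.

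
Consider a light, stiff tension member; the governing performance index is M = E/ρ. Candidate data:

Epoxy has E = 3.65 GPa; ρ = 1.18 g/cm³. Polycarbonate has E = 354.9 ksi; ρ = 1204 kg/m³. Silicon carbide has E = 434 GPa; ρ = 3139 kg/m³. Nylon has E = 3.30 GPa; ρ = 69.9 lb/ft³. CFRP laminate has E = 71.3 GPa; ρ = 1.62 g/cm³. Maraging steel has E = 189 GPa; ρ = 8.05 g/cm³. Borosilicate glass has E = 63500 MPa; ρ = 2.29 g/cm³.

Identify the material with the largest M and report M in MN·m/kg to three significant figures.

silicon carbide, M = 138 MN·m/kg

In SI units:
  epoxy: E = 3.650 GPa, ρ = 1180 kg/m³
  polycarbonate: E = 2.447 GPa, ρ = 1204 kg/m³
  silicon carbide: E = 434.0 GPa, ρ = 3139 kg/m³
  nylon: E = 3.300 GPa, ρ = 1120 kg/m³
  CFRP laminate: E = 71.30 GPa, ρ = 1620 kg/m³
  maraging steel: E = 189.0 GPa, ρ = 8050 kg/m³
  borosilicate glass: E = 63.50 GPa, ρ = 2290 kg/m³
  silicon carbide: M = 138 MN·m/kg
  CFRP laminate: M = 44.0 MN·m/kg
  borosilicate glass: M = 27.7 MN·m/kg
  maraging steel: M = 23.5 MN·m/kg
  epoxy: M = 3.09 MN·m/kg
  nylon: M = 2.95 MN·m/kg
  polycarbonate: M = 2.03 MN·m/kg
Silicon carbide ranks first.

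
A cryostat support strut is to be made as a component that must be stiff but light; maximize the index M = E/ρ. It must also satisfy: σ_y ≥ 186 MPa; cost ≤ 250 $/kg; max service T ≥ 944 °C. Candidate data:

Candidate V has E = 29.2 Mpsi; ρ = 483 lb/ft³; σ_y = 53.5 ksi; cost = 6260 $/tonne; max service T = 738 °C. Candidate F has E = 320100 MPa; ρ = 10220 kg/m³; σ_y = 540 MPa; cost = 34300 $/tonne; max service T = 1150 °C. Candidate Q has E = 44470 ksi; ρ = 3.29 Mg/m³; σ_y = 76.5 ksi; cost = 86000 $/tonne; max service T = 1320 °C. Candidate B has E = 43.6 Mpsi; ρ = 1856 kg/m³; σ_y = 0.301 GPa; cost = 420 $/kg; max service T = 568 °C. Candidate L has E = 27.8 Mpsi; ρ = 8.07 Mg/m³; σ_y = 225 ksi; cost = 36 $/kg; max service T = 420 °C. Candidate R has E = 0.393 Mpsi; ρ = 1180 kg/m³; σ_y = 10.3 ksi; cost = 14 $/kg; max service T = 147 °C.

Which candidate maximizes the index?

candidate Q

Screen on constraints: σ_y ≥ 186 MPa; cost ≤ 250 $/kg; max service T ≥ 944 °C. Survivors: candidate F, candidate Q.
Putting every candidate on a common basis:
  candidate F: E = 320.1 GPa, ρ = 10220 kg/m³
  candidate Q: E = 306.6 GPa, ρ = 3290 kg/m³
  candidate Q: M = 93.2 MN·m/kg
  candidate F: M = 31.3 MN·m/kg
Candidate Q ranks first.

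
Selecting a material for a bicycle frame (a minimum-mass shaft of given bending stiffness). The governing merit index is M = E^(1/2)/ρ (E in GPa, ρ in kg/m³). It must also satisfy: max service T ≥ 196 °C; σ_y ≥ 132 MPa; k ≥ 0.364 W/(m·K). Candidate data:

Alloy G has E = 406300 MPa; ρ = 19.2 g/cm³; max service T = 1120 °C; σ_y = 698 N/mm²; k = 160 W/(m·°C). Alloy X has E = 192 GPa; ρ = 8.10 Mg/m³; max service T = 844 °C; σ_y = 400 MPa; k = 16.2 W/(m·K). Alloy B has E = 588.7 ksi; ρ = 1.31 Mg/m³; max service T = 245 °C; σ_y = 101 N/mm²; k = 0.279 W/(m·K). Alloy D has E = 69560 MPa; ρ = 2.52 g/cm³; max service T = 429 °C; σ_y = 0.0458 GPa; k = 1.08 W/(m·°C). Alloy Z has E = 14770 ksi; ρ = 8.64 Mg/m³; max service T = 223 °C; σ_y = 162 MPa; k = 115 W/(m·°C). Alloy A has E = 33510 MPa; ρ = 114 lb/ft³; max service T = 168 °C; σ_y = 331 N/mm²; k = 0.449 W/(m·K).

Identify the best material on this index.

alloy X

Screen on constraints: max service T ≥ 196 °C; σ_y ≥ 132 MPa; k ≥ 0.364 W/(m·K). Survivors: alloy G, alloy X, alloy Z.
Convert each candidate to consistent units, then evaluate M:
  alloy G: E = 406.3 GPa, ρ = 19200 kg/m³
  alloy X: E = 192.0 GPa, ρ = 8100 kg/m³
  alloy Z: E = 101.8 GPa, ρ = 8640 kg/m³
  alloy X: M = 1.71×10⁻³
  alloy Z: M = 1.17×10⁻³
  alloy G: M = 1.05×10⁻³
Highest index: alloy X.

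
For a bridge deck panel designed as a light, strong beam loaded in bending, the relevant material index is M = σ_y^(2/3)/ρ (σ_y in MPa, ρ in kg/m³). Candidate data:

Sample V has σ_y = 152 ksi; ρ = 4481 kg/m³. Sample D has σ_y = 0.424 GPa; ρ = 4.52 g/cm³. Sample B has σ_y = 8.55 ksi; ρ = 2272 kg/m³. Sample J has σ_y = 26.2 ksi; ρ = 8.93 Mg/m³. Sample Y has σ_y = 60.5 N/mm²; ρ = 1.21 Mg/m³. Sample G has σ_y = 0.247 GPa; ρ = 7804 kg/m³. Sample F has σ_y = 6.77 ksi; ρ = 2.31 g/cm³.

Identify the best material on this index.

sample V

After converting to SI:
  sample V: σ_y = 1048 MPa, ρ = 4481 kg/m³
  sample D: σ_y = 424.0 MPa, ρ = 4520 kg/m³
  sample B: σ_y = 58.95 MPa, ρ = 2272 kg/m³
  sample J: σ_y = 180.6 MPa, ρ = 8930 kg/m³
  sample Y: σ_y = 60.50 MPa, ρ = 1210 kg/m³
  sample G: σ_y = 247.0 MPa, ρ = 7804 kg/m³
  sample F: σ_y = 46.68 MPa, ρ = 2310 kg/m³
  sample V: M = 23.0×10⁻³
  sample Y: M = 12.7×10⁻³
  sample D: M = 12.5×10⁻³
  sample B: M = 6.67×10⁻³
  sample F: M = 5.61×10⁻³
  sample G: M = 5.04×10⁻³
  sample J: M = 3.58×10⁻³
Sample V has the largest M.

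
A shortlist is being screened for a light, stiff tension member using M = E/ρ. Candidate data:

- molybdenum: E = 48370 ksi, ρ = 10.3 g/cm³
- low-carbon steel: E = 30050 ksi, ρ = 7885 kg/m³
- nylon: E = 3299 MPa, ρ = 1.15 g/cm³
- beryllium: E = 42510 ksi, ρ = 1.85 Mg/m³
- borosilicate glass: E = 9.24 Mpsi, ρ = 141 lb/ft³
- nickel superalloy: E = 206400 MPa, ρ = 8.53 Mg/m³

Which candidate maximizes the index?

Convert each candidate to consistent units, then evaluate M:
  molybdenum: E = 333.5 GPa, ρ = 10300 kg/m³
  low-carbon steel: E = 207.2 GPa, ρ = 7885 kg/m³
  nylon: E = 3.299 GPa, ρ = 1150 kg/m³
  beryllium: E = 293.1 GPa, ρ = 1850 kg/m³
  borosilicate glass: E = 63.71 GPa, ρ = 2259 kg/m³
  nickel superalloy: E = 206.4 GPa, ρ = 8530 kg/m³
  beryllium: M = 158 MN·m/kg
  molybdenum: M = 32.4 MN·m/kg
  borosilicate glass: M = 28.2 MN·m/kg
  low-carbon steel: M = 26.3 MN·m/kg
  nickel superalloy: M = 24.2 MN·m/kg
  nylon: M = 2.87 MN·m/kg
Beryllium has the largest M.

beryllium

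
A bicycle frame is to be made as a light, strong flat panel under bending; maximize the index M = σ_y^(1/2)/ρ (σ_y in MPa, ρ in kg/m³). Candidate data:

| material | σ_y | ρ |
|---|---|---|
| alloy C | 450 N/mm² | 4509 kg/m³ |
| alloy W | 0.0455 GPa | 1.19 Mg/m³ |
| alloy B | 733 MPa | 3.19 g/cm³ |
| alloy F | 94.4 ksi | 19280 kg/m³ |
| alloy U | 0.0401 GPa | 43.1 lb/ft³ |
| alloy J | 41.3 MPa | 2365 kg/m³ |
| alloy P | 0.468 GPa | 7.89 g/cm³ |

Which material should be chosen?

Normalizing units and computing the index:
  alloy C: σ_y = 450.0 MPa, ρ = 4509 kg/m³
  alloy W: σ_y = 45.50 MPa, ρ = 1190 kg/m³
  alloy B: σ_y = 733.0 MPa, ρ = 3190 kg/m³
  alloy F: σ_y = 650.9 MPa, ρ = 19280 kg/m³
  alloy U: σ_y = 40.10 MPa, ρ = 690.4 kg/m³
  alloy J: σ_y = 41.30 MPa, ρ = 2365 kg/m³
  alloy P: σ_y = 468.0 MPa, ρ = 7890 kg/m³
  alloy U: M = 9.17×10⁻³
  alloy B: M = 8.49×10⁻³
  alloy W: M = 5.67×10⁻³
  alloy C: M = 4.70×10⁻³
  alloy P: M = 2.74×10⁻³
  alloy J: M = 2.72×10⁻³
  alloy F: M = 1.32×10⁻³
Highest index: alloy U.

alloy U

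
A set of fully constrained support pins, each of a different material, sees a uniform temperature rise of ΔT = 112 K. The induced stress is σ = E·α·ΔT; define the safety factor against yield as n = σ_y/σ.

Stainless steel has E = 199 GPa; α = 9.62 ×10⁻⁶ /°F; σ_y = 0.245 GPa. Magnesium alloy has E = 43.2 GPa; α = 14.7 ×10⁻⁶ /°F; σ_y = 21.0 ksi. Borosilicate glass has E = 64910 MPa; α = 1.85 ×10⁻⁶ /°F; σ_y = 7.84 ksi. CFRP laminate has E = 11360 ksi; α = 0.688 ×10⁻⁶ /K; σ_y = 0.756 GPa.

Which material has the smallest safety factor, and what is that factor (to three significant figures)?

Converting E to GPa, α to ×10⁻⁶/K, σ_y to MPa, then σ and n for each:
  stainless steel: E = 199.0, α = 17.3, σ_y = 245.0 → σ = 386 MPa, n = 0.635
  magnesium alloy: E = 43.20, α = 26.5, σ_y = 144.8 → σ = 128 MPa, n = 1.13
  borosilicate glass: E = 64.91, α = 3.33, σ_y = 54.05 → σ = 24.2 MPa, n = 2.23
  CFRP laminate: E = 78.32, α = 0.688, σ_y = 756.0 → σ = 6.04 MPa, n = 125
Smallest n: stainless steel with n = 0.635.

stainless steel, n = 0.635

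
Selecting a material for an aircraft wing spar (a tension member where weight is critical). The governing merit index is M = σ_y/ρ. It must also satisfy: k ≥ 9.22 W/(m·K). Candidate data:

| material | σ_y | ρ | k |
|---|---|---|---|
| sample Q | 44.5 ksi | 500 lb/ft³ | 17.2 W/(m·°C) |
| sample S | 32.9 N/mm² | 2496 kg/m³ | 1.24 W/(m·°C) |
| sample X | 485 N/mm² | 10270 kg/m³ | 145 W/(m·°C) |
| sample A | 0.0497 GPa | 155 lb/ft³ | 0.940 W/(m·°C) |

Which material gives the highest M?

Screen on constraints: k ≥ 9.22 W/(m·K). Survivors: sample Q, sample X.
After converting to SI:
  sample Q: σ_y = 306.8 MPa, ρ = 8009 kg/m³
  sample X: σ_y = 485.0 MPa, ρ = 10270 kg/m³
  sample X: M = 47.2 kN·m/kg
  sample Q: M = 38.3 kN·m/kg
Highest index: sample X.

sample X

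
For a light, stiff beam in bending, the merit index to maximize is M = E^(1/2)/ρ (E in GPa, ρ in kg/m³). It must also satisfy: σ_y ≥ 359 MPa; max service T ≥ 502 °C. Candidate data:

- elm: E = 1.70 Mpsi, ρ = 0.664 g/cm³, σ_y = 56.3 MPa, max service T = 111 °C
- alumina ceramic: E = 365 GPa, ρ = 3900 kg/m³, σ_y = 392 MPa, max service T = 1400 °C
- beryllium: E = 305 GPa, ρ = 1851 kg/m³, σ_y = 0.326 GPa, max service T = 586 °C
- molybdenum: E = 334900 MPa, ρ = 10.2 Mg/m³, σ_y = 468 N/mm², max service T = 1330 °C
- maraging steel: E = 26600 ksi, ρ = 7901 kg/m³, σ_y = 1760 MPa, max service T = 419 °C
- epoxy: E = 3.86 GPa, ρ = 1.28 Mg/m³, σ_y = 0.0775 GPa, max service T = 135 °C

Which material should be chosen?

alumina ceramic

Screen on constraints: σ_y ≥ 359 MPa; max service T ≥ 502 °C. Survivors: alumina ceramic, molybdenum.
Putting every candidate on a common basis:
  alumina ceramic: E = 365.0 GPa, ρ = 3900 kg/m³
  molybdenum: E = 334.9 GPa, ρ = 10200 kg/m³
  alumina ceramic: M = 4.90×10⁻³
  molybdenum: M = 1.79×10⁻³
Alumina ceramic ranks first.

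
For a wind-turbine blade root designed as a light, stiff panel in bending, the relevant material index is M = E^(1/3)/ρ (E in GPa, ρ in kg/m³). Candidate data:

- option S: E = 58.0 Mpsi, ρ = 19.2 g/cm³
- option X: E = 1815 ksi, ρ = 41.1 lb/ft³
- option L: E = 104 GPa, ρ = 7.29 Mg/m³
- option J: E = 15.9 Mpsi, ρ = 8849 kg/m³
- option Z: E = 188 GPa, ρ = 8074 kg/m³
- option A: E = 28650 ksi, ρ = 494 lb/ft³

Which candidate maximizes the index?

After converting to SI:
  option S: E = 399.9 GPa, ρ = 19200 kg/m³
  option X: E = 12.51 GPa, ρ = 658.4 kg/m³
  option L: E = 104.0 GPa, ρ = 7290 kg/m³
  option J: E = 109.6 GPa, ρ = 8849 kg/m³
  option Z: E = 188.0 GPa, ρ = 8074 kg/m³
  option A: E = 197.5 GPa, ρ = 7913 kg/m³
  option X: M = 3.53×10⁻³
  option A: M = 0.736×10⁻³
  option Z: M = 0.710×10⁻³
  option L: M = 0.645×10⁻³
  option J: M = 0.541×10⁻³
  option S: M = 0.384×10⁻³
The maximum is for option X.

option X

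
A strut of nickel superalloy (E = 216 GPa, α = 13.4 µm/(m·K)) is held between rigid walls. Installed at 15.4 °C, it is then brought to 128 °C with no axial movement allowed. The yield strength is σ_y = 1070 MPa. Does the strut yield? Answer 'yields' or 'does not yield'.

ΔT = 112.6 K. Constrained thermal stress σ = E·α·ΔT = 216.0×10³ MPa × 13.4×10⁻⁶ × 112.6 = 326 MPa (compressive).
Compare to σ_y = 1070 MPa: σ < σ_y, so it does not yield.

does not yield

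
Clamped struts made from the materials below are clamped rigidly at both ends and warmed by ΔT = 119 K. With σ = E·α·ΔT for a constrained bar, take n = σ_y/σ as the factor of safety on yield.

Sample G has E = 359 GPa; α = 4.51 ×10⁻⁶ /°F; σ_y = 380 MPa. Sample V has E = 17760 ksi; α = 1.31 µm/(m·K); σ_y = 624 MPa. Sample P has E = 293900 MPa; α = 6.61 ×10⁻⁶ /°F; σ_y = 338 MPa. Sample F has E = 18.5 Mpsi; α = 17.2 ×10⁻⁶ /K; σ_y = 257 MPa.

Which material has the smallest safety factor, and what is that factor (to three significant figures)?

In consistent units (E in GPa, α in ×10⁻⁶/K, σ_y in MPa):
  sample G: E = 359.0, α = 8.12, σ_y = 380.0 → σ = 347 MPa, n = 1.10
  sample V: E = 122.5, α = 1.31, σ_y = 624.0 → σ = 19.1 MPa, n = 32.7
  sample P: E = 293.9, α = 11.9, σ_y = 338.0 → σ = 416 MPa, n = 0.812
  sample F: E = 127.6, α = 17.2, σ_y = 257.0 → σ = 261 MPa, n = 0.984
The minimum is sample P at n = 0.812.

sample P, n = 0.812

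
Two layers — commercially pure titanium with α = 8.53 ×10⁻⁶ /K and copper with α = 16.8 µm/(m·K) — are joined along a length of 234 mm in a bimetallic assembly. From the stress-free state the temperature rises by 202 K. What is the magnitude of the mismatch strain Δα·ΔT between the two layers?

1.67×10⁻³

Δα = |8.53 − 16.8|×10⁻⁶/K = 8.27×10⁻⁶/K.
Mismatch strain = Δα·ΔT = 8.27×10⁻⁶ × 202.0 = 1.67×10⁻³.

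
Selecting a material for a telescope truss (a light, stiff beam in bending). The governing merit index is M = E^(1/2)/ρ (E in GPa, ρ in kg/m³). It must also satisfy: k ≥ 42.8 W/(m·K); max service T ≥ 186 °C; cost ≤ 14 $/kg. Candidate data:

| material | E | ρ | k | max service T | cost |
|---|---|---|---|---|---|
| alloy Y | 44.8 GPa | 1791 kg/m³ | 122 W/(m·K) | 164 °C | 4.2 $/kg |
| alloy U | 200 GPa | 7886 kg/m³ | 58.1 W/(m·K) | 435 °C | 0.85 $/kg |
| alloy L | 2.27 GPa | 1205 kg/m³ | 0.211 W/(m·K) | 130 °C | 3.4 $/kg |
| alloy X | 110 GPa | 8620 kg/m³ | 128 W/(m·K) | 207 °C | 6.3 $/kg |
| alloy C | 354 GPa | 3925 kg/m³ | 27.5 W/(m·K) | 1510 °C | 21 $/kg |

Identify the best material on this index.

alloy U

Screen on constraints: k ≥ 42.8 W/(m·K); max service T ≥ 186 °C; cost ≤ 14 $/kg. Survivors: alloy U, alloy X.
Evaluate M for each candidate:
  alloy U: M = 1.79×10⁻³
  alloy X: M = 1.22×10⁻³
The maximum is for alloy U.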